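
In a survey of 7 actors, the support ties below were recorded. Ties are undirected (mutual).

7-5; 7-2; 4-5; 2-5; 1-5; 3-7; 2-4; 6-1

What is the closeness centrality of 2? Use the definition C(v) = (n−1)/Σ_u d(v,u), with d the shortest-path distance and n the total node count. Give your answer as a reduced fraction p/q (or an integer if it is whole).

3/5

Distances from 2: 1:2, 3:2, 4:1, 5:1, 6:3, 7:1. Sum = 10.
n = 7, so closeness = 6/10 = 3/5.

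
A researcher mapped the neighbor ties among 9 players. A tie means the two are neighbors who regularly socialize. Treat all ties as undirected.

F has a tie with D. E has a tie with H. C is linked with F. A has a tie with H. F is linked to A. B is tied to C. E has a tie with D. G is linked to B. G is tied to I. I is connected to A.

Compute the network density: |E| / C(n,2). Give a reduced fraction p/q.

5/18

There are 10 edges and 9 nodes, so the maximum possible is C(9,2) = 36.
Density = 10/36 = 5/18.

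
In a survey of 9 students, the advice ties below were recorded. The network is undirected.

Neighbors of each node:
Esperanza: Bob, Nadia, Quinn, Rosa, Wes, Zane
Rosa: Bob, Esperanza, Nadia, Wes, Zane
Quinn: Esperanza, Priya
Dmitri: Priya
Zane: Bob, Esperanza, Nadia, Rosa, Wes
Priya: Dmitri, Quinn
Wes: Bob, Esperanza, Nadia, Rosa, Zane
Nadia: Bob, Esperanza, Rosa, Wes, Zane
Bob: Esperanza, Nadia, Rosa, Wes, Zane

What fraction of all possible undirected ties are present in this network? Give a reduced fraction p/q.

1/2

There are 18 edges and 9 nodes, so the maximum possible is C(9,2) = 36.
Density = 18/36 = 1/2.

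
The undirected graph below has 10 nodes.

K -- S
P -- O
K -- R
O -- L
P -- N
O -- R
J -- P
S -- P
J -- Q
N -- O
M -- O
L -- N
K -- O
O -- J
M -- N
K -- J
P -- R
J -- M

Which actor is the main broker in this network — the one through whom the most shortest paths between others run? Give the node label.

Unnormalized betweenness of each node: J:569/60, K:17/5, L:0, M:2/3, N:28/15, O:659/60, P:61/10, Q:0, R:1/4, S:1/4.
O has the largest value, 659/60, making it the main broker — the node through which the most shortest paths run.

O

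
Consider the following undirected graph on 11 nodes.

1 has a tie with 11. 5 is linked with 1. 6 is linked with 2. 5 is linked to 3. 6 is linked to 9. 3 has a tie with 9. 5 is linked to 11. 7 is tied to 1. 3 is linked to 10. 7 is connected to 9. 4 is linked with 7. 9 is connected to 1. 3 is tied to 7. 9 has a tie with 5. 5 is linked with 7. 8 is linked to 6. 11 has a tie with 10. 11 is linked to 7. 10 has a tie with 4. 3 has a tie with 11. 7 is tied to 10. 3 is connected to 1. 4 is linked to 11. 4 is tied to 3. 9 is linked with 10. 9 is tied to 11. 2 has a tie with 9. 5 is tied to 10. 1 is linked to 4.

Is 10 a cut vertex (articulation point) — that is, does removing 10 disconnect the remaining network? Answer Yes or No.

Even without 10, every remaining node can still reach every other (the residual graph is connected), so 10 is not a cut vertex.

No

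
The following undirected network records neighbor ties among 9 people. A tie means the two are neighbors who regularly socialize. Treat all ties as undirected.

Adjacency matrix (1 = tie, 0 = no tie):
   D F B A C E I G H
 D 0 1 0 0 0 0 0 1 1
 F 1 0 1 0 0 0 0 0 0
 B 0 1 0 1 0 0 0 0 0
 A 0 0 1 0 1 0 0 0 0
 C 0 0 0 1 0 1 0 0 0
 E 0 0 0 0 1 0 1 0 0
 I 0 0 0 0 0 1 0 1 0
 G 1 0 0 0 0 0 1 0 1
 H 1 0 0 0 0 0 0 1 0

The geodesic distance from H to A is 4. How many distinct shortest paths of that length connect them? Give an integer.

1

The shortest distance is 4, and the only length-4 path is H–D–F–B–A. So there is exactly 1 shortest path.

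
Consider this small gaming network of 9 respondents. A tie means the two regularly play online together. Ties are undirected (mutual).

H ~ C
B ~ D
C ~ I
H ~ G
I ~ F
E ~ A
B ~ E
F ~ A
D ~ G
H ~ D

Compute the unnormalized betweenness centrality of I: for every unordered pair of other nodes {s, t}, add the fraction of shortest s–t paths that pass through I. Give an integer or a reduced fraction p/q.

Pairs whose geodesics pass through I — D–F: 1/2; G–F: 1; H–F: 1; H–A: 1/2; C–F: 1; C–A: 1; C–E: 1/2.
All other pairs contribute 0.
Summing the contributions gives betweenness(I) = 11/2.

11/2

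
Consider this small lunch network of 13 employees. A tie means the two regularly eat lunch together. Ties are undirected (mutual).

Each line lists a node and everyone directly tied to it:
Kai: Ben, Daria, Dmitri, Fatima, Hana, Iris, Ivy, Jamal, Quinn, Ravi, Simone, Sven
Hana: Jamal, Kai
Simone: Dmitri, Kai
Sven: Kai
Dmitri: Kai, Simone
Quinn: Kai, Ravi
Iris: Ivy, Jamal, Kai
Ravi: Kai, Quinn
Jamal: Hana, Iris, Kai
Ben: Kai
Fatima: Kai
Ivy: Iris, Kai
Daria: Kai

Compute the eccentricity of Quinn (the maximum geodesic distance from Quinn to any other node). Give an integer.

2

Distances from Quinn: Ben:2, Daria:2, Dmitri:2, Fatima:2, Hana:2, Iris:2, Ivy:2, Jamal:2, Kai:1, Ravi:1, Simone:2, Sven:2.
The largest is 2 (to Sven, Jamal, Simone, Hana, Iris, Ben, Ivy, Fatima, Daria, and Dmitri), so the eccentricity of Quinn is 2.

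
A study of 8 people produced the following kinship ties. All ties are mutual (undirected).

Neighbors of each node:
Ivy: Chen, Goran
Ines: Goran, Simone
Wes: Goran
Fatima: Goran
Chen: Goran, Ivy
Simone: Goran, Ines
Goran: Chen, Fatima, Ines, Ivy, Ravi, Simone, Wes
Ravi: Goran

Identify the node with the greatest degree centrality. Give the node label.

Goran

Degrees — Chen:2, Fatima:1, Goran:7, Ines:2, Ivy:2, Ravi:1, Simone:2, Wes:1.
The maximum is 7, attained only by Goran.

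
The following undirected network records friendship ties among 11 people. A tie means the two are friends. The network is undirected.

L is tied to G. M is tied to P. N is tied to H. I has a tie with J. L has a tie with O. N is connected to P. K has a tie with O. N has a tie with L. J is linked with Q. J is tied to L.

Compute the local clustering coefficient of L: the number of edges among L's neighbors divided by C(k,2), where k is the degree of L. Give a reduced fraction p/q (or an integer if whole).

L's neighbors: G, J, N, and O (k = 4).
Possible neighbor pairs: C(4,2) = 6. Edges among them: none → e = 0.
Clustering(L) = 0/6 = 0.

0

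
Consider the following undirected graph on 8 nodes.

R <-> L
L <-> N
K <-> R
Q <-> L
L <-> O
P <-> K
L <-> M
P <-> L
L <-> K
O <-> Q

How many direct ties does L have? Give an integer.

L is directly tied to K, M, N, O, P, Q, and R. That is 7 neighbors, so the degree of L is 7.

7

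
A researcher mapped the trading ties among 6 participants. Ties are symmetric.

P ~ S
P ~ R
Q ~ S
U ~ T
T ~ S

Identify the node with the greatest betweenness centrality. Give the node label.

S

Unnormalized betweenness of each node: P:4, Q:0, R:0, S:8, T:4, U:0.
S has the largest value, 8, making it the main broker — the node through which the most shortest paths run.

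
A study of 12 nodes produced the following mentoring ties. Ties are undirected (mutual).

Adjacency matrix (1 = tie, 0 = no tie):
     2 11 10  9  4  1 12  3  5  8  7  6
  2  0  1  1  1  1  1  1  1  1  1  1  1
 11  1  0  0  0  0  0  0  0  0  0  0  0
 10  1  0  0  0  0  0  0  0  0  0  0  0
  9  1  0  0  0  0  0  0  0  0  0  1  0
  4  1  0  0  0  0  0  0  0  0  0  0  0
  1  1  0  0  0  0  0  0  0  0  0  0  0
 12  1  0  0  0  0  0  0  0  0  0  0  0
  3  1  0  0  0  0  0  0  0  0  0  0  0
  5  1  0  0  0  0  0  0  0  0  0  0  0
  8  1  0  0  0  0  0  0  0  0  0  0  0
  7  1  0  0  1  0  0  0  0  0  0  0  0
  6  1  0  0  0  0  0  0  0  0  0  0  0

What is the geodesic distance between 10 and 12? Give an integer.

One shortest route is 10 – 2 – 12, which uses 2 edges, and 10 and 12 are not directly tied, so nothing shorter exists. So d(10,12) = 2.

2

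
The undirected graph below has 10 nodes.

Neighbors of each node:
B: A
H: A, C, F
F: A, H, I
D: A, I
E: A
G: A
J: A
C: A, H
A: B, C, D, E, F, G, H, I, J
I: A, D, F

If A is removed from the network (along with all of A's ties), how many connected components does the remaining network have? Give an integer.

5

Without A, the remaining ties split the others into: {C, D, F, H, I}; {B}; {E}; {G}; {J}.
That's 5 separate components.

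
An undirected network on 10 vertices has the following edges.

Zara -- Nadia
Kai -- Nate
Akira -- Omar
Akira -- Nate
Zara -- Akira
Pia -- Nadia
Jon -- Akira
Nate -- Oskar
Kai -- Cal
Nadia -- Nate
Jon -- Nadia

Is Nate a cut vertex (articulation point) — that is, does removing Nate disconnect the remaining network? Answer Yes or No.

Removing Nate leaves {Cal and Kai} with no path to {Oskar}, so the network splits into 3 components. Nate is a cut vertex.

Yes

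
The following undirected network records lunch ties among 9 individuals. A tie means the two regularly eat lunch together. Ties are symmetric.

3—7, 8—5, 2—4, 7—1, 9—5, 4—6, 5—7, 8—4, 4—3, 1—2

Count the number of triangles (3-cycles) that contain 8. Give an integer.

0

8's neighbors are 4 and 5, but none of them are tied to each other, so no triangle contains 8.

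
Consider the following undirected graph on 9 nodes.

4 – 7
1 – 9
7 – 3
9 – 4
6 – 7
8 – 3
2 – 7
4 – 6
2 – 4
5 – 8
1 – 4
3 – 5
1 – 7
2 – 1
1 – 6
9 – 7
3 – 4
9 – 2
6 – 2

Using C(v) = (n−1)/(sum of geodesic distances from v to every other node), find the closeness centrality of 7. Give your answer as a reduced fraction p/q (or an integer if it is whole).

Distances from 7: 1:1, 2:1, 3:1, 4:1, 5:2, 6:1, 8:2, 9:1. Sum = 10.
n = 9, so closeness = 8/10 = 4/5.

4/5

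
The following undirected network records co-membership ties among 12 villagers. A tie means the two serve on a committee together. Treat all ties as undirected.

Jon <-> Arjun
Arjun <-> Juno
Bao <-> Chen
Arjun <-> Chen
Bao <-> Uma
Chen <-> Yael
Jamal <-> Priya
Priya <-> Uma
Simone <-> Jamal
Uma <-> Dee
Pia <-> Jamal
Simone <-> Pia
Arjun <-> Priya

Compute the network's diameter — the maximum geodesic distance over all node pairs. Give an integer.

5

Eccentricity of each node (its greatest distance to any other): Arjun:3, Bao:4, Chen:4, Dee:4, Jamal:4, Jon:4, Juno:4, Pia:5, Priya:3, Simone:5, Uma:3, Yael:5.
The maximum eccentricity is 5, realized for instance by the pair Pia–Yael via Pia – Jamal – Priya – Arjun – Chen – Yael. So the diameter is 5.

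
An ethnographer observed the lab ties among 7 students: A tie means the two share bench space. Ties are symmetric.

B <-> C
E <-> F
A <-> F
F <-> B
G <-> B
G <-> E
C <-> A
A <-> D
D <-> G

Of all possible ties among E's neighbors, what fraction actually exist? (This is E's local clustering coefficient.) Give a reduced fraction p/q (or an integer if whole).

0

E's neighbors: F and G (k = 2).
Possible neighbor pairs: C(2,2) = 1. Edges among them: none → e = 0.
Clustering(E) = 0/1.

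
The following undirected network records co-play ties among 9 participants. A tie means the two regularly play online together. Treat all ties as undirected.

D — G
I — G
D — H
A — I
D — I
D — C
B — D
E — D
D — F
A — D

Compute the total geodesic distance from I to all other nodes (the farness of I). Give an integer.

13

Distances from I: A:1, B:2, C:2, D:1, E:2, F:2, G:1, H:2.
Sum = 1 + 2 + 2 + 1 + 2 + 2 + 1 + 2 = 13.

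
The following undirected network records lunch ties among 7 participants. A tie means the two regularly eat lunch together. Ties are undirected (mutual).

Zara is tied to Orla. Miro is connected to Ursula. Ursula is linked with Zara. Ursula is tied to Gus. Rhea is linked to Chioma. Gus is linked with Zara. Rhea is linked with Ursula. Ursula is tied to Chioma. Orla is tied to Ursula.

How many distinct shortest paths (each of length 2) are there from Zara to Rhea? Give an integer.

1

The shortest distance is 2, and the only length-2 path is Zara–Ursula–Rhea. So there is exactly 1 shortest path.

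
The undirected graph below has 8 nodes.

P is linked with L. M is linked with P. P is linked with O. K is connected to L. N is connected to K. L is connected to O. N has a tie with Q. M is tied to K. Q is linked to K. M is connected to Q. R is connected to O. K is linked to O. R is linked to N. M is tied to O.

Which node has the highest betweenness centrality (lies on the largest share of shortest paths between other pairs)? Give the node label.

Unnormalized betweenness of each node: K:133/30, L:8/15, M:67/30, N:3/2, O:137/30, P:1/3, Q:7/10, R:7/10.
O has the largest value, 137/30, making it the main broker — the node through which the most shortest paths run.

O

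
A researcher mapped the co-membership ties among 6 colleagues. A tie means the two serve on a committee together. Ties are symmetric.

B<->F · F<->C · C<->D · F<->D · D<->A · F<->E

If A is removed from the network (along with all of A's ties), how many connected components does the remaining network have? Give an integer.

1

A's neighbors (D) remain reachable from one another through other ties, so the rest of the network stays in one piece.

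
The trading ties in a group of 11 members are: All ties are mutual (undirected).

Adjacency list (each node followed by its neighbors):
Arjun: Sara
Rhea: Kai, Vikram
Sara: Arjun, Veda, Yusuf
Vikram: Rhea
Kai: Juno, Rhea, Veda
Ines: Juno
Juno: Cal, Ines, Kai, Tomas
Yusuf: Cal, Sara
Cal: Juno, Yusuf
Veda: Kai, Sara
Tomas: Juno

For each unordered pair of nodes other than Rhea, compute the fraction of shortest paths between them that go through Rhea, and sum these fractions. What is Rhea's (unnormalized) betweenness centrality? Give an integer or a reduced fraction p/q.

Pairs whose geodesics pass through Rhea — Kai–Vikram: 1; Vikram–Arjun: 1; Vikram–Juno: 1; Vikram–Yusuf: 2/2; Vikram–Veda: 1; Vikram–Cal: 1; Vikram–Sara: 1; Vikram–Tomas: 1; Vikram–Ines: 1.
All other pairs contribute 0.
Summing the contributions gives betweenness(Rhea) = 9.

9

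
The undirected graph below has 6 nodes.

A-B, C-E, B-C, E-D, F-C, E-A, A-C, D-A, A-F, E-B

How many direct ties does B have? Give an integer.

3

B is directly tied to A, C, and E. That is 3 neighbors, so the degree of B is 3.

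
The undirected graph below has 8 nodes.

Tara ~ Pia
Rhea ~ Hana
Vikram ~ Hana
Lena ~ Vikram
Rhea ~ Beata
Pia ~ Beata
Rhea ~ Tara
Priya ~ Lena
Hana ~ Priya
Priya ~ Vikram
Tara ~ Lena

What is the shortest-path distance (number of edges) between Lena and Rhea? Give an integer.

One shortest route is Lena – Tara – Rhea, which uses 2 edges, and Lena and Rhea are not directly tied, so nothing shorter exists. So d(Lena,Rhea) = 2.

2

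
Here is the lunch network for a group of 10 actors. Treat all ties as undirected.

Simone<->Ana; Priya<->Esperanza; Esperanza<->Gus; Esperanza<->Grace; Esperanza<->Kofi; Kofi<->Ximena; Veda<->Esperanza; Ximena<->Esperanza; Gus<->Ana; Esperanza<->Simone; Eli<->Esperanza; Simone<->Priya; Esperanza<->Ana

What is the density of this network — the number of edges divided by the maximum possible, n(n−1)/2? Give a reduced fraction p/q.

There are 13 edges and 10 nodes, so the maximum possible is C(10,2) = 45.
Density = 13/45.

13/45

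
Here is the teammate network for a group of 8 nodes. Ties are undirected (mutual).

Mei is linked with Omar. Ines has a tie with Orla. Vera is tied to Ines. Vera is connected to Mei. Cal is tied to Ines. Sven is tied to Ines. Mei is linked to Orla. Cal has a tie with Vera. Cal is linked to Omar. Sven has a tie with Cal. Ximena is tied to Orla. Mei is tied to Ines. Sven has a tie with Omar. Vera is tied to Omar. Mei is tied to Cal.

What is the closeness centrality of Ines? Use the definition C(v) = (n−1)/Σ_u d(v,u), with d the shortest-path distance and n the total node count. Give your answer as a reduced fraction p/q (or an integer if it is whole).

Distances from Ines: Cal:1, Mei:1, Omar:2, Orla:1, Sven:1, Vera:1, Ximena:2. Sum = 9.
n = 8, so closeness = 7/9.

7/9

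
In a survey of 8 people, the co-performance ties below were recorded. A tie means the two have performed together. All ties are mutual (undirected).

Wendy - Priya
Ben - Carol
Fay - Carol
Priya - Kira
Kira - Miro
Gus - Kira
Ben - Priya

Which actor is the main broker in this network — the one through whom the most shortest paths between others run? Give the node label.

Unnormalized betweenness of each node: Ben:10, Carol:6, Fay:0, Gus:0, Kira:11, Miro:0, Priya:15, Wendy:0.
Priya has the largest value, 15, making it the main broker — the node through which the most shortest paths run.

Priya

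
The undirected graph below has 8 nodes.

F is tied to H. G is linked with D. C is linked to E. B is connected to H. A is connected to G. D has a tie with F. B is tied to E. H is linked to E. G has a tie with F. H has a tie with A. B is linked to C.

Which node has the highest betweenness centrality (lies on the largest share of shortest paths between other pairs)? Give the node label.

Unnormalized betweenness of each node: A:2, B:5/2, C:0, D:0, E:5/2, F:6, G:3/2, H:25/2.
H has the largest value, 25/2, making it the main broker — the node through which the most shortest paths run.

H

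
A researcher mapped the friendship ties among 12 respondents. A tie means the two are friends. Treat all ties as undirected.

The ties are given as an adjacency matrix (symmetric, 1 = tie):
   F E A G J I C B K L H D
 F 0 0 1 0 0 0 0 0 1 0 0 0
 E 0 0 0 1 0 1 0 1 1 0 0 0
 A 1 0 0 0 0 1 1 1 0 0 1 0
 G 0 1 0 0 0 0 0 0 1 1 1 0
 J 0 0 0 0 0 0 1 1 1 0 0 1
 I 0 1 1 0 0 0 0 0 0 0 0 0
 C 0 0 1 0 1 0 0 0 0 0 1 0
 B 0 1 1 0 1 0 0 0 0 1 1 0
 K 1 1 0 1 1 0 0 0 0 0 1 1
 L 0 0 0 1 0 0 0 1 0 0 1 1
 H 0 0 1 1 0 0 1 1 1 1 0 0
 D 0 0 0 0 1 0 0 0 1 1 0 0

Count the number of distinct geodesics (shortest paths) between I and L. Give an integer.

4

The shortest distance is 3. The length-3 paths are: I–A–H–L; I–E–G–L; I–E–B–L; I–A–B–L.
That gives 4 distinct shortest paths.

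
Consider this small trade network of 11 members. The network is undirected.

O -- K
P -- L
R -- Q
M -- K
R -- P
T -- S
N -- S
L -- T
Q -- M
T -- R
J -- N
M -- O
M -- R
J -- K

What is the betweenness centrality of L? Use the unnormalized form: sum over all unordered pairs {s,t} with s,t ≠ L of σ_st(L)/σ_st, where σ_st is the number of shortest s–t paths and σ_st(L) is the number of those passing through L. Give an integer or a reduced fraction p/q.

Pairs whose geodesics pass through L — T–P: 1/2; S–P: 1/2; N–P: 1/2.
All other pairs contribute 0.
Summing the contributions gives betweenness(L) = 3/2.

3/2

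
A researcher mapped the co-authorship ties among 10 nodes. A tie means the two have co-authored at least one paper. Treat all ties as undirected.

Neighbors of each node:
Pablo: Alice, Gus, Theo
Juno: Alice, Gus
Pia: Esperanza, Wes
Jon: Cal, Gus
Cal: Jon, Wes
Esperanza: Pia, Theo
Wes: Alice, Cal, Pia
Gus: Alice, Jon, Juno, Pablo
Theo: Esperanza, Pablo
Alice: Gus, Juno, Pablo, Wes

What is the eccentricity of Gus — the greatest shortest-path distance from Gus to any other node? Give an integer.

Distances from Gus: Alice:1, Cal:2, Esperanza:3, Jon:1, Juno:1, Pablo:1, Pia:3, Theo:2, Wes:2.
The largest is 3 (to Esperanza and Pia), so the eccentricity of Gus is 3.

3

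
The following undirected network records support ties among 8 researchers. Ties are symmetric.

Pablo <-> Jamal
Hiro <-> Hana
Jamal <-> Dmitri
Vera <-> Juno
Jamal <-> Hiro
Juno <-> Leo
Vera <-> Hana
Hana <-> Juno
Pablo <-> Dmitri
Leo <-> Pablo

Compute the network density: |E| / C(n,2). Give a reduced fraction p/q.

There are 10 edges and 8 nodes, so the maximum possible is C(8,2) = 28.
Density = 10/28 = 5/14.

5/14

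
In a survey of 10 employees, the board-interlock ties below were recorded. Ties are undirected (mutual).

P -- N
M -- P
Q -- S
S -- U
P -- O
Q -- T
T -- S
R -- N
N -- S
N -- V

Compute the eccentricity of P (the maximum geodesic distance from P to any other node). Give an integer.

3

Distances from P: M:1, N:1, O:1, Q:3, R:2, S:2, T:3, U:3, V:2.
The largest is 3 (to Q, T, and U), so the eccentricity of P is 3.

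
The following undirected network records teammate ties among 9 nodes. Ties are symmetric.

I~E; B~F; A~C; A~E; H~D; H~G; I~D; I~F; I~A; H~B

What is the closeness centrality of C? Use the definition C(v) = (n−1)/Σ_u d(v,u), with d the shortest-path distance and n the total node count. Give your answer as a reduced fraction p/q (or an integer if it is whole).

1/3

Distances from C: A:1, B:4, D:3, E:2, F:3, G:5, H:4, I:2. Sum = 24.
n = 9, so closeness = 8/24 = 1/3.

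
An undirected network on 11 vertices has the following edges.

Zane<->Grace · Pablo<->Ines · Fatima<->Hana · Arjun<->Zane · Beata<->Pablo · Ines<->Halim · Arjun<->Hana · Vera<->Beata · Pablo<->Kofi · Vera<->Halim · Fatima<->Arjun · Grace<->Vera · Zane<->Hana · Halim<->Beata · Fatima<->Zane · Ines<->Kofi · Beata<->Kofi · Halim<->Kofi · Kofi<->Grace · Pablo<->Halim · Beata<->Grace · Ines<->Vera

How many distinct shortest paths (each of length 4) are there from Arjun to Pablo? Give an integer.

2

The shortest distance is 4. The length-4 paths are: Arjun–Zane–Grace–Kofi–Pablo; Arjun–Zane–Grace–Beata–Pablo.
That gives 2 distinct shortest paths.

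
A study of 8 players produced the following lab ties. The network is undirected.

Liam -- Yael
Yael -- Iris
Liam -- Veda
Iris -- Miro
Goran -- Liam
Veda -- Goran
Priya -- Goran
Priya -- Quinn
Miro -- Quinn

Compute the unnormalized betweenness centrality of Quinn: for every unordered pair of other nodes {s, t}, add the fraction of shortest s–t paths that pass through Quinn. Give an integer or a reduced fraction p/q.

7/2

Pairs whose geodesics pass through Quinn — Goran–Miro: 1; Veda–Miro: 1/2; Iris–Priya: 1; Miro–Priya: 1.
All other pairs contribute 0.
Summing the contributions gives betweenness(Quinn) = 7/2.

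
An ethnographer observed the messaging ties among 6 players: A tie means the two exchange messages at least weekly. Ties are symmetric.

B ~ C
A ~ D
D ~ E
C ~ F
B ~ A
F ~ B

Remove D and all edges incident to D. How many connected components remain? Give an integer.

Without D, the remaining ties split the others into: {A, B, C, F}; {E}.
That's 2 separate components.

2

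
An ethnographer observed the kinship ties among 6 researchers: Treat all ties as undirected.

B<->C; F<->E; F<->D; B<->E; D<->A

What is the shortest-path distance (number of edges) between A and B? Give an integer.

One shortest route is A – D – F – E – B, which uses 4 edges, and at distance 3 from A we only reach {E}, which does not include B. So d(A,B) = 4.

4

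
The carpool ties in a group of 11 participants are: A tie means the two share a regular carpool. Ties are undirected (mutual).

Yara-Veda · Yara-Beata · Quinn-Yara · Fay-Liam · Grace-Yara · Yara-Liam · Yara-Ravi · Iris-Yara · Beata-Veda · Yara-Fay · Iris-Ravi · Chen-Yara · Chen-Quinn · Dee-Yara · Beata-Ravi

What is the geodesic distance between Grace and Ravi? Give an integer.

One shortest route is Grace – Yara – Ravi, which uses 2 edges, and Grace and Ravi are not directly tied, so nothing shorter exists. So d(Grace,Ravi) = 2.

2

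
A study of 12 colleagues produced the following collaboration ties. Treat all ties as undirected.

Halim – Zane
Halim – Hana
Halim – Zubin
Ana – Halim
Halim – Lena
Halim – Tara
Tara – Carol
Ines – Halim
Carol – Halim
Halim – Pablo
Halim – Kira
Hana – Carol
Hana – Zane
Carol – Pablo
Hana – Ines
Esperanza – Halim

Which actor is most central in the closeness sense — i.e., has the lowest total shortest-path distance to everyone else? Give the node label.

Halim

Farness (sum of distances to all others) for each node — Ana:21, Carol:18, Esperanza:21, Halim:11, Hana:18, Ines:20, Kira:21, Lena:21, Pablo:20, Tara:20, Zane:20, Zubin:21.
The smallest farness is 11, for Halim, so Halim has the highest closeness.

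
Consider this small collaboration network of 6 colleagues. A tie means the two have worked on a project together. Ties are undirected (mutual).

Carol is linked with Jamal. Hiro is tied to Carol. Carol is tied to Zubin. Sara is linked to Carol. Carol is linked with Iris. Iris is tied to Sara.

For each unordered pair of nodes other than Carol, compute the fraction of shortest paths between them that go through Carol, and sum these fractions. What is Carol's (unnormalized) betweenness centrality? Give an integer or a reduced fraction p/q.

Pairs whose geodesics pass through Carol — Sara–Hiro: 1; Sara–Jamal: 1; Sara–Zubin: 1; Hiro–Iris: 1; Hiro–Jamal: 1; Hiro–Zubin: 1; Iris–Jamal: 1; Iris–Zubin: 1; Jamal–Zubin: 1.
All other pairs contribute 0.
Summing the contributions gives betweenness(Carol) = 9.

9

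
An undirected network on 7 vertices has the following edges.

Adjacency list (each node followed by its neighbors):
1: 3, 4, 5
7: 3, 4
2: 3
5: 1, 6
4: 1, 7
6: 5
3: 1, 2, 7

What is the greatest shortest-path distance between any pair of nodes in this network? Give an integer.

4

Eccentricity of each node (its greatest distance to any other): 1:2, 2:4, 3:3, 4:3, 5:3, 6:4, 7:4.
The maximum eccentricity is 4, realized for instance by the pair 7–6 via 7 – 3 – 1 – 5 – 6. So the diameter is 4.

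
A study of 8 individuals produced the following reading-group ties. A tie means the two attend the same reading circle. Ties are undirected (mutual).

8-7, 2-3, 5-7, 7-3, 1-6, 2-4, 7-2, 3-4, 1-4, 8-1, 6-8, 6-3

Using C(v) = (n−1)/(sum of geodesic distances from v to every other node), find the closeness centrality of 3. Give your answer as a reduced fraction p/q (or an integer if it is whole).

Distances from 3: 1:2, 2:1, 4:1, 5:2, 6:1, 7:1, 8:2. Sum = 10.
n = 8, so closeness = 7/10.

7/10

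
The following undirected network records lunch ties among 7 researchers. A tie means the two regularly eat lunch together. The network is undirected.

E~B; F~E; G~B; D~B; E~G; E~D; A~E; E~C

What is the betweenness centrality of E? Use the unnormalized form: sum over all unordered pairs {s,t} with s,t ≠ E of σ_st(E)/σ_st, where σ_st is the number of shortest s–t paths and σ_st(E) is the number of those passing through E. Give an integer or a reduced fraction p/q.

Pairs whose geodesics pass through E — C–A: 1; C–G: 1; C–B: 1; C–F: 1; C–D: 1; A–G: 1; A–B: 1; A–F: 1; A–D: 1; G–F: 1; G–D: 1/2; B–F: 1; F–D: 1.
All other pairs contribute 0.
Summing the contributions gives betweenness(E) = 25/2.

25/2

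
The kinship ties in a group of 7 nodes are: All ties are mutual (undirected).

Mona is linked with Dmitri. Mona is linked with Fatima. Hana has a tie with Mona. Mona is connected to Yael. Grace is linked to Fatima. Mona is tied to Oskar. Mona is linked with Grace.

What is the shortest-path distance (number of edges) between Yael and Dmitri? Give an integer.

One shortest route is Yael – Mona – Dmitri, which uses 2 edges, and Yael and Dmitri are not directly tied, so nothing shorter exists. So d(Yael,Dmitri) = 2.

2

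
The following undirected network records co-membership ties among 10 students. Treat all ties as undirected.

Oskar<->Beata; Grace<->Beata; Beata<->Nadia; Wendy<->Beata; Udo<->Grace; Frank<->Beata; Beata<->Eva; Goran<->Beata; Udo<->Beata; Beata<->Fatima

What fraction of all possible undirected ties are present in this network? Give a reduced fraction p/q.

2/9

There are 10 edges and 10 nodes, so the maximum possible is C(10,2) = 45.
Density = 10/45 = 2/9.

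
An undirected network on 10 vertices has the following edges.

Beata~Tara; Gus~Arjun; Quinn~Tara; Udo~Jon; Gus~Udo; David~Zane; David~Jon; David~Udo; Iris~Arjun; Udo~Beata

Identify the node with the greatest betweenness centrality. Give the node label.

Unnormalized betweenness of each node: Arjun:8, Beata:14, David:8, Gus:14, Iris:0, Jon:0, Quinn:0, Tara:8, Udo:27, Zane:0.
Udo has the largest value, 27, making it the main broker — the node through which the most shortest paths run.

Udo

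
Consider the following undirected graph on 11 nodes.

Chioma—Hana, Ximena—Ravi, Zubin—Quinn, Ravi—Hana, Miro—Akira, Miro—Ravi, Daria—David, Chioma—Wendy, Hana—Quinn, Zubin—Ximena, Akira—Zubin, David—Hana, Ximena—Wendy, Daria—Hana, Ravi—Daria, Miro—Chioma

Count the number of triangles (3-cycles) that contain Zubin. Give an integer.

Zubin's neighbors are Akira, Quinn, and Ximena, but none of them are tied to each other, so no triangle contains Zubin.

0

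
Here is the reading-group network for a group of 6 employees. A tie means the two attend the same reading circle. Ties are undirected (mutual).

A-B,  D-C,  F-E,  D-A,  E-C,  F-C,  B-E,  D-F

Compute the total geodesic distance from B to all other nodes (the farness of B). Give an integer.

Distances from B: A:1, C:2, D:2, E:1, F:2.
Sum = 1 + 2 + 2 + 1 + 2 = 8.

8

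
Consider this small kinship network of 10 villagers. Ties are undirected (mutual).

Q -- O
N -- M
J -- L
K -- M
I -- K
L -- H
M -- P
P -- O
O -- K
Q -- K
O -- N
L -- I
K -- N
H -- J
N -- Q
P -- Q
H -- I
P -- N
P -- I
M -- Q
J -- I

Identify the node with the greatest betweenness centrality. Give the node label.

I

Unnormalized betweenness of each node: H:0, I:91/5, J:0, K:33/4, L:0, M:1/5, N:9/20, O:1/5, P:33/4, Q:9/20.
I has the largest value, 91/5, making it the main broker — the node through which the most shortest paths run.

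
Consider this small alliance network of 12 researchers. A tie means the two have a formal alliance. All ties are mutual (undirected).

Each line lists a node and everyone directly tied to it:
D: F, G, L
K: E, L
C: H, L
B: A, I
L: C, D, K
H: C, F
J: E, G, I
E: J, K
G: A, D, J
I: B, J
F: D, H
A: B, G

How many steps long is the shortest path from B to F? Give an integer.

4

One shortest route is B – A – G – D – F, which uses 4 edges, and at distance 3 from B we only reach {D, E}, which does not include F. So d(B,F) = 4.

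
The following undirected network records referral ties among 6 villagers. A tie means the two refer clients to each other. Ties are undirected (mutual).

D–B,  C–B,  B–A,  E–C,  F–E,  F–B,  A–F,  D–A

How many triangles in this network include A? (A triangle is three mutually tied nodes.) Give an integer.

A's neighbors: B, D, and F.
Neighbor pairs that are themselves tied: A–B–D; A–B–F. Each forms one triangle with A, for 2 in total.

2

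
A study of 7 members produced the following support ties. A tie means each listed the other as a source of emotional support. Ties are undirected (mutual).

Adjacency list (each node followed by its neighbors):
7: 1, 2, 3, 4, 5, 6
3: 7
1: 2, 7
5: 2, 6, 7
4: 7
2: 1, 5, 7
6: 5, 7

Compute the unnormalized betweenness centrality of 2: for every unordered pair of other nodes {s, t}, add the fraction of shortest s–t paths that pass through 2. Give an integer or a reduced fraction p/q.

Pairs whose geodesics pass through 2 — 1–5: 1/2.
All other pairs contribute 0.
Summing the contributions gives betweenness(2) = 1/2.

1/2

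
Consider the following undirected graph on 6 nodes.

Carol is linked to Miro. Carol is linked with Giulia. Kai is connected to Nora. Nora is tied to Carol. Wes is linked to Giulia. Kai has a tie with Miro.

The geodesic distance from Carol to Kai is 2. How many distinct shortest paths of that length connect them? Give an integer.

The shortest distance is 2. The length-2 paths are: Carol–Miro–Kai; Carol–Nora–Kai.
That gives 2 distinct shortest paths.

2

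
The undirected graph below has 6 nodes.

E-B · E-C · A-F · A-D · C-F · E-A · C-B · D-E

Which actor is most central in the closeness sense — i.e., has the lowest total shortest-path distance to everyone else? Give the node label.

E

Farness (sum of distances to all others) for each node — A:7, B:8, C:7, D:8, E:6, F:8.
The smallest farness is 6, for E, so E has the highest closeness.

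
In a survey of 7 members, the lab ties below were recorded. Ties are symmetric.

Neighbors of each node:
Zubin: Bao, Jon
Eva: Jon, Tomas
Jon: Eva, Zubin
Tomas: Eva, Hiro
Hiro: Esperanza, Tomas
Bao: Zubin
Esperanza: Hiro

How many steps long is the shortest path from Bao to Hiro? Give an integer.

One shortest route is Bao – Zubin – Jon – Eva – Tomas – Hiro, which uses 5 edges, and at distance 4 from Bao we only reach {Tomas}, which does not include Hiro. So d(Bao,Hiro) = 5.

5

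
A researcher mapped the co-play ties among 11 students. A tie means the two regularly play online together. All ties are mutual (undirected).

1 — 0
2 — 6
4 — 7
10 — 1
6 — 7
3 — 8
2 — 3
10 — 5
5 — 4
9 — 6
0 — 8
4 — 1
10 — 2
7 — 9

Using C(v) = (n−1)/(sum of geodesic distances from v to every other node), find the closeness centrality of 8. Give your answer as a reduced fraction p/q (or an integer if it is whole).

Distances from 8: 0:1, 1:2, 2:2, 3:1, 4:3, 5:4, 6:3, 7:4, 9:4, 10:3. Sum = 27.
n = 11, so closeness = 10/27.

10/27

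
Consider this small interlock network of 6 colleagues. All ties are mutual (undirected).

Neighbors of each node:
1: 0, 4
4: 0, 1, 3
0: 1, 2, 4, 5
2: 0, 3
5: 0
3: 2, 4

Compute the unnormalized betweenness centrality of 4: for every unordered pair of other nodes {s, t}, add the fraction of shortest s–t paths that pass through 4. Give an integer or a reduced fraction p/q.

Pairs whose geodesics pass through 4 — 0–3: 1/2; 3–1: 1; 3–5: 1/2.
All other pairs contribute 0.
Summing the contributions gives betweenness(4) = 2.

2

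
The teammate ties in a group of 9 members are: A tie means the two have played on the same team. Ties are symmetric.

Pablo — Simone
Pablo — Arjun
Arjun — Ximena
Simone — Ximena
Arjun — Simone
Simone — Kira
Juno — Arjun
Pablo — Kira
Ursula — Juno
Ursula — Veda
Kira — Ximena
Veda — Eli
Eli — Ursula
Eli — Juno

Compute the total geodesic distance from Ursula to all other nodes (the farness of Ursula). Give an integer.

18

Distances from Ursula: Arjun:2, Eli:1, Juno:1, Kira:4, Pablo:3, Simone:3, Veda:1, Ximena:3.
Sum = 2 + 1 + 1 + 4 + 3 + 3 + 1 + 3 = 18.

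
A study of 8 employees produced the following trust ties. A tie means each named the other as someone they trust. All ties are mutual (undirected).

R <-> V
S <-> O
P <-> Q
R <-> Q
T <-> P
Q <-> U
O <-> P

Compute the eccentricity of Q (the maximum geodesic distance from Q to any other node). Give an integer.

Distances from Q: O:2, P:1, R:1, S:3, T:2, U:1, V:2.
The largest is 3 (to S), so the eccentricity of Q is 3.

3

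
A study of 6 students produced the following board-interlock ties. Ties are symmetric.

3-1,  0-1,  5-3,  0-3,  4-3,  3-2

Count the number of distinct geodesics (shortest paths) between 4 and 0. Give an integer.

1

The shortest distance is 2, and the only length-2 path is 4–3–0. So there is exactly 1 shortest path.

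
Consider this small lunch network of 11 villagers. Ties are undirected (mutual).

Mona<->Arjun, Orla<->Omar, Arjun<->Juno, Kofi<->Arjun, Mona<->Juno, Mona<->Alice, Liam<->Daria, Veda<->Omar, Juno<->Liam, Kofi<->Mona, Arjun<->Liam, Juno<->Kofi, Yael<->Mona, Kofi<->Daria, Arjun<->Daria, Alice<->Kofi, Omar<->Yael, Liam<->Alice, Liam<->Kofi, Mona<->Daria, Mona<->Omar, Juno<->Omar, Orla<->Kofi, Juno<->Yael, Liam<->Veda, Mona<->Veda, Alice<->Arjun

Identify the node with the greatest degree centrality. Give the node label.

Mona

Degrees — Alice:4, Arjun:6, Daria:4, Juno:6, Kofi:7, Liam:6, Mona:8, Omar:5, Orla:2, Veda:3, Yael:3.
The maximum is 8, attained only by Mona.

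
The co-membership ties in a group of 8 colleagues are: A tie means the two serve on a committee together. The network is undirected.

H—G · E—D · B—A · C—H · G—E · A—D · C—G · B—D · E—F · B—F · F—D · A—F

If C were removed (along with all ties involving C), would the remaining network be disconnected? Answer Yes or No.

No

Even without C, every remaining node can still reach every other (the residual graph is connected), so C is not a cut vertex.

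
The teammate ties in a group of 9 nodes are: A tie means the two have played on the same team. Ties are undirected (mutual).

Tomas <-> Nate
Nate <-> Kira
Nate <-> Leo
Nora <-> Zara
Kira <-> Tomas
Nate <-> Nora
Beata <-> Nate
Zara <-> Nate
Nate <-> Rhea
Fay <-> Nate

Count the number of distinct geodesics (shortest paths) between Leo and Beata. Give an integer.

1

The shortest distance is 2, and the only length-2 path is Leo–Nate–Beata. So there is exactly 1 shortest path.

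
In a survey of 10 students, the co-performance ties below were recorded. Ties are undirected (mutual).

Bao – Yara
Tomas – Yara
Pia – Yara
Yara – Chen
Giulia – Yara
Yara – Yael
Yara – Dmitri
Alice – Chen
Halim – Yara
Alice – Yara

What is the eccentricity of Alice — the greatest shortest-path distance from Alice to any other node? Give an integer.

Distances from Alice: Bao:2, Chen:1, Dmitri:2, Giulia:2, Halim:2, Pia:2, Tomas:2, Yael:2, Yara:1.
The largest is 2 (to Dmitri, Yael, Halim, Giulia, Pia, Bao, and Tomas), so the eccentricity of Alice is 2.

2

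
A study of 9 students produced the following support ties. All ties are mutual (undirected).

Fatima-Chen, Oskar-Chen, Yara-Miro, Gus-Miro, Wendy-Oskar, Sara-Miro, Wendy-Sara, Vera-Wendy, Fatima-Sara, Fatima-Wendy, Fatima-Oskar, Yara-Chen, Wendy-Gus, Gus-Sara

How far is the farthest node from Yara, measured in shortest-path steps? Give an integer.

4

Distances from Yara: Chen:1, Fatima:2, Gus:2, Miro:1, Oskar:2, Sara:2, Vera:4, Wendy:3.
The largest is 4 (to Vera), so the eccentricity of Yara is 4.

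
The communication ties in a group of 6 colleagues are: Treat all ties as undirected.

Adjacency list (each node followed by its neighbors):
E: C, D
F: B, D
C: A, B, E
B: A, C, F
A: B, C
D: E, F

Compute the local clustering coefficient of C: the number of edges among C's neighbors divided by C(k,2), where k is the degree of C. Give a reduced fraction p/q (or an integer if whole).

C's neighbors: A, B, and E (k = 3).
Possible neighbor pairs: C(3,2) = 3. Edges among them: A–B → e = 1.
Clustering(C) = 1/3.

1/3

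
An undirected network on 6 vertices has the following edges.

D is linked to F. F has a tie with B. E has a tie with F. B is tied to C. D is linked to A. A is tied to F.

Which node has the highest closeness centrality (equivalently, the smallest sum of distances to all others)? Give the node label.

Farness (sum of distances to all others) for each node — A:9, B:8, C:12, D:9, E:10, F:6.
The smallest farness is 6, for F, so F has the highest closeness.

F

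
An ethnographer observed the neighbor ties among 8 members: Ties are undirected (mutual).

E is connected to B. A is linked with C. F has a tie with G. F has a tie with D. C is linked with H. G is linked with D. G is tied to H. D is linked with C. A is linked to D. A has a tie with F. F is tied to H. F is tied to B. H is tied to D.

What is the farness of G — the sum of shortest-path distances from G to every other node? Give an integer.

12

Distances from G: A:2, B:2, C:2, D:1, E:3, F:1, H:1.
Sum = 2 + 2 + 2 + 1 + 3 + 1 + 1 = 12.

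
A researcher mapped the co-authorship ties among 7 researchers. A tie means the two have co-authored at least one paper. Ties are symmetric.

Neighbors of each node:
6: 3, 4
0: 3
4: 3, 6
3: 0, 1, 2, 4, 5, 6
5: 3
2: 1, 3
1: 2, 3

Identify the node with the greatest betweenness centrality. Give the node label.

3

Unnormalized betweenness of each node: 0:0, 1:0, 2:0, 3:13, 4:0, 5:0, 6:0.
3 has the largest value, 13, making it the main broker — the node through which the most shortest paths run.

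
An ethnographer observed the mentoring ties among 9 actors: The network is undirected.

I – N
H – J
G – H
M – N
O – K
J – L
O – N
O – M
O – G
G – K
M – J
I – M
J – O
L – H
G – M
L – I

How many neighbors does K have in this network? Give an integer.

2

K is directly tied to G and O. That is 2 neighbors, so the degree of K is 2.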